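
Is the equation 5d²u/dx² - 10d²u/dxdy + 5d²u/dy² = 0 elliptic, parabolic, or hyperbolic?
Computing B² - 4AC with A = 5, B = -10, C = 5: discriminant = 0 (zero). Answer: parabolic.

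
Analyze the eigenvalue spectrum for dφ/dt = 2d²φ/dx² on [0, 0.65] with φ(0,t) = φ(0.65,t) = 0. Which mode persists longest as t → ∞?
Eigenvalues: λₙ = 2n²π²/0.65².
First three modes:
  n=1: λ₁ = 2π²/0.65² ≈ 46.72
  n=2: λ₂ = 8π²/0.65² ≈ 186.88 (4× faster decay)
  n=3: λ₃ = 18π²/0.65² ≈ 420.48 (9× faster decay)
As t → ∞, higher modes decay exponentially faster. The n=1 mode dominates: φ ~ c₁ sin(πx/0.65) e^{-λ₁t}.
Decay rate: λ₁ = 2π²/0.65² ≈ 46.72.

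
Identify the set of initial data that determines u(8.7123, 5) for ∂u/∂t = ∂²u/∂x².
The entire real line. The heat equation has infinite propagation speed: any initial disturbance instantly affects all points (though exponentially small far away).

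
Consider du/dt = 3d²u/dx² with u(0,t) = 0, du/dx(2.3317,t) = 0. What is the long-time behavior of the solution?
As t → ∞, u → 0. Heat escapes through the Dirichlet boundary.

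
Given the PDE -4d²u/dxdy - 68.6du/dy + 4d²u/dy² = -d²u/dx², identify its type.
Rewriting in standard form: d²u/dx² - 4d²u/dxdy + 4d²u/dy² - 68.6du/dy = 0. The second-order coefficients are A = 1, B = -4, C = 4. Since B² - 4AC = 0 = 0, this is a parabolic PDE.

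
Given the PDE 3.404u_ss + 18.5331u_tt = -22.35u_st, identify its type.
Rewriting in standard form: 3.404u_ss + 22.35u_st + 18.5331u_tt = 0. The second-order coefficients are A = 3.404, B = 22.35, C = 18.5331. Since B² - 4AC = 247.1758104 > 0, this is a hyperbolic PDE.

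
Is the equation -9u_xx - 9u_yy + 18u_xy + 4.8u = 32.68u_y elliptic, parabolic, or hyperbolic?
Rewriting in standard form: -9u_xx + 18u_xy - 9u_yy - 32.68u_y + 4.8u = 0. Computing B² - 4AC with A = -9, B = 18, C = -9: discriminant = 0 (zero). Answer: parabolic.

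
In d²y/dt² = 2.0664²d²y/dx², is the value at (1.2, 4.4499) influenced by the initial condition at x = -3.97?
Yes. The domain of dependence is [-7.99527336, 10.39527336], and -3.97 ∈ [-7.99527336, 10.39527336].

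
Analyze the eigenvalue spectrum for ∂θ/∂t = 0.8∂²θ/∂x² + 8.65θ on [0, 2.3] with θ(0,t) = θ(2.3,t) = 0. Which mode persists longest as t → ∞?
Eigenvalues: λₙ = 0.8n²π²/2.3² - 8.65.
First three modes:
  n=1: λ₁ = 0.8π²/2.3² - 8.65 ≈ -7.157
  n=2: λ₂ = 3.2π²/2.3² - 8.65 ≈ -2.68
  n=3: λ₃ = 7.2π²/2.3² - 8.65 ≈ 4.783
Since 0.8π²/2.3² ≈ 1.493 < 8.65, λ₁ < 0.
The n=1 mode grows fastest (−λₙ is largest for n=1) → dominates.
Asymptotic: θ ~ c₁ sin(πx/2.3) e^{7.157t} (exponential growth at rate −λ₁ ≈ 7.157).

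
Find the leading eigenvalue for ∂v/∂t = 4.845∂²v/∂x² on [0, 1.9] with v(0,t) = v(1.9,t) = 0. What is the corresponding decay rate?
Eigenvalues: λₙ = 4.845n²π²/1.9².
First three modes:
  n=1: λ₁ = 4.845π²/1.9² ≈ 13.246
  n=2: λ₂ = 19.38π²/1.9² ≈ 52.984 (4× faster decay)
  n=3: λ₃ = 43.605π²/1.9² ≈ 119.214 (9× faster decay)
As t → ∞, higher modes decay exponentially faster. The n=1 mode dominates: v ~ c₁ sin(πx/1.9) e^{-λ₁t}.
Decay rate: λ₁ = 4.845π²/1.9² ≈ 13.246.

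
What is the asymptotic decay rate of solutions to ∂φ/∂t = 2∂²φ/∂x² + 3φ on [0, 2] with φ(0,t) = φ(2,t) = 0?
Eigenvalues: λₙ = 2n²π²/2² - 3.
First three modes:
  n=1: λ₁ = 2π²/2² - 3 ≈ 1.935
  n=2: λ₂ = 8π²/2² - 3 ≈ 16.739
  n=3: λ₃ = 18π²/2² - 3 ≈ 41.413
Since 2π²/2² ≈ 4.935 > 3, all λₙ > 0.
The n=1 mode decays slowest → dominates as t → ∞.
Asymptotic: φ ~ c₁ sin(πx/2) e^{-λ₁t} with decay rate λ₁ ≈ 1.935.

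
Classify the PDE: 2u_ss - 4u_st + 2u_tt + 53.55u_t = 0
A = 2, B = -4, C = 2. Discriminant B² - 4AC = 0. Since 0 = 0, parabolic.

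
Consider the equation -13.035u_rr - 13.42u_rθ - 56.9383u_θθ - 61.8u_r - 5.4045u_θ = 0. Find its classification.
Elliptic. (A = -13.035, B = -13.42, C = -56.9383 gives B² - 4AC = -2788.666562.)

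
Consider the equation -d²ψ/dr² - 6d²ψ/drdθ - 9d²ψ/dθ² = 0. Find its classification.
Parabolic. (A = -1, B = -6, C = -9 gives B² - 4AC = 0.)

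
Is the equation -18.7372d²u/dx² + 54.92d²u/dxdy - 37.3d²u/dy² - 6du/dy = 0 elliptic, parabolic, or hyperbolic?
Computing B² - 4AC with A = -18.7372, B = 54.92, C = -37.3: discriminant = 220.61616 (positive). Answer: hyperbolic.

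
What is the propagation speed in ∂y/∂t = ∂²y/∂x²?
Infinite. The heat equation is parabolic, not hyperbolic, so disturbances propagate instantly.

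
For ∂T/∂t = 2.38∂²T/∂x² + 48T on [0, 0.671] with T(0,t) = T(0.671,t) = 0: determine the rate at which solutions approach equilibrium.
Eigenvalues: λₙ = 2.38n²π²/0.671² - 48.
First three modes:
  n=1: λ₁ = 2.38π²/0.671² - 48 ≈ 4.171
  n=2: λ₂ = 9.52π²/0.671² - 48 ≈ 160.685
  n=3: λ₃ = 21.42π²/0.671² - 48 ≈ 421.542
Since 2.38π²/0.671² ≈ 52.171 > 48, all λₙ > 0.
The n=1 mode decays slowest → dominates as t → ∞.
Asymptotic: T ~ c₁ sin(πx/0.671) e^{-λ₁t} with decay rate λ₁ ≈ 4.171.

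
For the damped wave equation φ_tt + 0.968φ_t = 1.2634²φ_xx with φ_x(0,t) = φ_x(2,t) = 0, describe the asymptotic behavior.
φ → constant (steady state). Damping (γ=0.968) dissipates the nonconstant modes; with Neumann BCs the spatial average obeys M''+γM'=0 and tends to a finite limit.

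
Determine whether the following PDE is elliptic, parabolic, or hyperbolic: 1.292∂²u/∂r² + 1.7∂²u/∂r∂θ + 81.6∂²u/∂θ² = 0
Coefficients: A = 1.292, B = 1.7, C = 81.6. B² - 4AC = -418.8188, which is negative, so the equation is elliptic.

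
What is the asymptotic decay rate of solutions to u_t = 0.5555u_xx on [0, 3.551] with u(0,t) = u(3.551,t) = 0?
Eigenvalues: λₙ = 0.5555n²π²/3.551².
First three modes:
  n=1: λ₁ = 0.5555π²/3.551² ≈ 0.435
  n=2: λ₂ = 2.222π²/3.551² ≈ 1.739 (4× faster decay)
  n=3: λ₃ = 4.9995π²/3.551² ≈ 3.913 (9× faster decay)
As t → ∞, higher modes decay exponentially faster. The n=1 mode dominates: u ~ c₁ sin(πx/3.551) e^{-λ₁t}.
Decay rate: λ₁ = 0.5555π²/3.551² ≈ 0.435.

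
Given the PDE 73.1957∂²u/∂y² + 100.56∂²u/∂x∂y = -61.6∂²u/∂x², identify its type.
Rewriting in standard form: 61.6∂²u/∂x² + 100.56∂²u/∂x∂y + 73.1957∂²u/∂y² = 0. The second-order coefficients are A = 61.6, B = 100.56, C = 73.1957. Since B² - 4AC = -7923.10688 < 0, this is an elliptic PDE.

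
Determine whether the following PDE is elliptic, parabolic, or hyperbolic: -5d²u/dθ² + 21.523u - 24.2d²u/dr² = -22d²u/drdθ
Rewriting in standard form: -24.2d²u/dr² + 22d²u/drdθ - 5d²u/dθ² + 21.523u = 0. Coefficients: A = -24.2, B = 22, C = -5. B² - 4AC = 0, which is zero, so the equation is parabolic.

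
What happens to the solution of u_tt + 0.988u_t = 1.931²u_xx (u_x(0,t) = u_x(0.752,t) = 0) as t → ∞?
u → constant (steady state). Damping (γ=0.988) dissipates the nonconstant modes; with Neumann BCs the spatial average obeys M''+γM'=0 and tends to a finite limit.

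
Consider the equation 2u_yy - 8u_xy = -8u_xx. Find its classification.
Rewriting in standard form: 8u_xx - 8u_xy + 2u_yy = 0. Parabolic. (A = 8, B = -8, C = 2 gives B² - 4AC = 0.)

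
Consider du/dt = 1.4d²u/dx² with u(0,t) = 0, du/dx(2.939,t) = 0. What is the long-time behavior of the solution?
As t → ∞, u → 0. Heat escapes through the Dirichlet boundary.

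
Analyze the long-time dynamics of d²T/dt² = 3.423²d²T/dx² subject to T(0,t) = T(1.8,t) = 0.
Long-time behavior: T oscillates (no decay). Energy is conserved; the solution oscillates indefinitely as standing waves.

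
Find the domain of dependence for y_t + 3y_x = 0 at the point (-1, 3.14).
A single point: x = -10.42. The characteristic through (-1, 3.14) is x - 3t = const, so x = -1 - 3·3.14 = -10.42.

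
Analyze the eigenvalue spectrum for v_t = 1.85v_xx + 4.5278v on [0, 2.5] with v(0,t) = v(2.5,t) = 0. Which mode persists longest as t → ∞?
Eigenvalues: λₙ = 1.85n²π²/2.5² - 4.5278.
First three modes:
  n=1: λ₁ = 1.85π²/2.5² - 4.5278 ≈ -1.606
  n=2: λ₂ = 7.4π²/2.5² - 4.5278 ≈ 7.158
  n=3: λ₃ = 16.65π²/2.5² - 4.5278 ≈ 21.765
Since 1.85π²/2.5² ≈ 2.921 < 4.5278, λ₁ < 0.
The n=1 mode grows fastest (−λₙ is largest for n=1) → dominates.
Asymptotic: v ~ c₁ sin(πx/2.5) e^{1.606t} (exponential growth at rate −λ₁ ≈ 1.606).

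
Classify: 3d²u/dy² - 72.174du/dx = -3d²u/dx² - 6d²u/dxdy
Rewriting in standard form: 3d²u/dx² + 6d²u/dxdy + 3d²u/dy² - 72.174du/dx = 0. Parabolic (discriminant = 0).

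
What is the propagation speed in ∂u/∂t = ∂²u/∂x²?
Infinite. The heat equation is parabolic, not hyperbolic, so disturbances propagate instantly.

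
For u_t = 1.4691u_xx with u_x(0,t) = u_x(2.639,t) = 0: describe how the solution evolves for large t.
u → constant (steady state). Heat is conserved (no flux at boundaries); solution approaches the spatial average.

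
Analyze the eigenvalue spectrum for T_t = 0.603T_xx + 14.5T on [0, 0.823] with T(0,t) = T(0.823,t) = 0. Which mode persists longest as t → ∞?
Eigenvalues: λₙ = 0.603n²π²/0.823² - 14.5.
First three modes:
  n=1: λ₁ = 0.603π²/0.823² - 14.5 ≈ -5.713
  n=2: λ₂ = 2.412π²/0.823² - 14.5 ≈ 20.646
  n=3: λ₃ = 5.427π²/0.823² - 14.5 ≈ 64.579
Since 0.603π²/0.823² ≈ 8.787 < 14.5, λ₁ < 0.
The n=1 mode grows fastest (−λₙ is largest for n=1) → dominates.
Asymptotic: T ~ c₁ sin(πx/0.823) e^{5.713t} (exponential growth at rate −λ₁ ≈ 5.713).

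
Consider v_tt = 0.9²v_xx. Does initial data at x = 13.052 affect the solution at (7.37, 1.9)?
No. The domain of dependence is [5.66, 9.08], and 13.052 is outside this interval.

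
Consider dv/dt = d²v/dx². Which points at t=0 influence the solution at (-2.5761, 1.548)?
The entire real line. The heat equation has infinite propagation speed: any initial disturbance instantly affects all points (though exponentially small far away).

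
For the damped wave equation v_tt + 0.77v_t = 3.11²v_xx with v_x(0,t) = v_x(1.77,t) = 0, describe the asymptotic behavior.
v → constant (steady state). Damping (γ=0.77) dissipates the nonconstant modes; with Neumann BCs the spatial average obeys M''+γM'=0 and tends to a finite limit.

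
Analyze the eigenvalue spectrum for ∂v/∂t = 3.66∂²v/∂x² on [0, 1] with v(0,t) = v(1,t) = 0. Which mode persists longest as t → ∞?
Eigenvalues: λₙ = 3.66n²π².
First three modes:
  n=1: λ₁ = 3.66π² ≈ 36.123
  n=2: λ₂ = 14.64π² ≈ 144.491 (4× faster decay)
  n=3: λ₃ = 32.94π² ≈ 325.105 (9× faster decay)
As t → ∞, higher modes decay exponentially faster. The n=1 mode dominates: v ~ c₁ sin(πx) e^{-λ₁t}.
Decay rate: λ₁ = 3.66π² ≈ 36.123.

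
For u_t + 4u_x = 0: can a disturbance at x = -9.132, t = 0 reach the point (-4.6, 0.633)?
No. Only data at x = -7.132 affects (-4.6, 0.633). Advection has one-way propagation along characteristics.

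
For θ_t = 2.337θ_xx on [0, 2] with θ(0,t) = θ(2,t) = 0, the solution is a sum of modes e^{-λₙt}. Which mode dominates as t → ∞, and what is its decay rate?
Eigenvalues: λₙ = 2.337n²π²/2².
First three modes:
  n=1: λ₁ = 2.337π²/2² ≈ 5.766
  n=2: λ₂ = 9.348π²/2² ≈ 23.065 (4× faster decay)
  n=3: λ₃ = 21.033π²/2² ≈ 51.897 (9× faster decay)
As t → ∞, higher modes decay exponentially faster. The n=1 mode dominates: θ ~ c₁ sin(πx/2) e^{-λ₁t}.
Decay rate: λ₁ = 2.337π²/2² ≈ 5.766.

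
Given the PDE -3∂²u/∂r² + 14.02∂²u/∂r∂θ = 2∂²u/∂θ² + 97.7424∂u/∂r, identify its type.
Rewriting in standard form: -3∂²u/∂r² + 14.02∂²u/∂r∂θ - 2∂²u/∂θ² - 97.7424∂u/∂r = 0. The second-order coefficients are A = -3, B = 14.02, C = -2. Since B² - 4AC = 172.5604 > 0, this is a hyperbolic PDE.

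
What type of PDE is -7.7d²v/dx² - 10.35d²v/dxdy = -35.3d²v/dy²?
Rewriting in standard form: -7.7d²v/dx² - 10.35d²v/dxdy + 35.3d²v/dy² = 0. With A = -7.7, B = -10.35, C = 35.3, the discriminant is 1194.3625. This is a hyperbolic PDE.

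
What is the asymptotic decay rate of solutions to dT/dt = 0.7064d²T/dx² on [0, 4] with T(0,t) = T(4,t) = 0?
Eigenvalues: λₙ = 0.7064n²π²/4².
First three modes:
  n=1: λ₁ = 0.7064π²/4² ≈ 0.436
  n=2: λ₂ = 2.8256π²/4² ≈ 1.743 (4× faster decay)
  n=3: λ₃ = 6.3576π²/4² ≈ 3.922 (9× faster decay)
As t → ∞, higher modes decay exponentially faster. The n=1 mode dominates: T ~ c₁ sin(πx/4) e^{-λ₁t}.
Decay rate: λ₁ = 0.7064π²/4² ≈ 0.436.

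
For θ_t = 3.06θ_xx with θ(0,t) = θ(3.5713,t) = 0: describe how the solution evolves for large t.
θ → 0. Heat diffuses out through both boundaries.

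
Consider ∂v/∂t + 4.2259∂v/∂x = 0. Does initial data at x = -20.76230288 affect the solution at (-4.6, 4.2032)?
No. Only data at x = -22.36230288 affects (-4.6, 4.2032). Advection has one-way propagation along characteristics.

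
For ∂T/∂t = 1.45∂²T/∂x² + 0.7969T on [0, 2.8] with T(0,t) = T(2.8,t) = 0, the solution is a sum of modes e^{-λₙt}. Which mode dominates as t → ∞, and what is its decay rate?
Eigenvalues: λₙ = 1.45n²π²/2.8² - 0.7969.
First three modes:
  n=1: λ₁ = 1.45π²/2.8² - 0.7969 ≈ 1.028
  n=2: λ₂ = 5.8π²/2.8² - 0.7969 ≈ 6.505
  n=3: λ₃ = 13.05π²/2.8² - 0.7969 ≈ 15.631
Since 1.45π²/2.8² ≈ 1.825 > 0.7969, all λₙ > 0.
The n=1 mode decays slowest → dominates as t → ∞.
Asymptotic: T ~ c₁ sin(πx/2.8) e^{-λ₁t} with decay rate λ₁ ≈ 1.028.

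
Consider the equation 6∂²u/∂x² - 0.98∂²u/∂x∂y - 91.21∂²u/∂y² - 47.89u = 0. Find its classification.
Hyperbolic. (A = 6, B = -0.98, C = -91.21 gives B² - 4AC = 2190.0004.)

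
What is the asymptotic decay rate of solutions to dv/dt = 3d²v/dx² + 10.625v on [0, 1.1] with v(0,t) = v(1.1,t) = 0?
Eigenvalues: λₙ = 3n²π²/1.1² - 10.625.
First three modes:
  n=1: λ₁ = 3π²/1.1² - 10.625 ≈ 13.845
  n=2: λ₂ = 12π²/1.1² - 10.625 ≈ 87.255
  n=3: λ₃ = 27π²/1.1² - 10.625 ≈ 209.606
Since 3π²/1.1² ≈ 24.47 > 10.625, all λₙ > 0.
The n=1 mode decays slowest → dominates as t → ∞.
Asymptotic: v ~ c₁ sin(πx/1.1) e^{-λ₁t} with decay rate λ₁ ≈ 13.845.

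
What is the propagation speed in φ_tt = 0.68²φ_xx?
Speed = 0.68. Information travels along characteristics x = x₀ ± 0.68t.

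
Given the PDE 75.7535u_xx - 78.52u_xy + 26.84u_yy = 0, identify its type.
The second-order coefficients are A = 75.7535, B = -78.52, C = 26.84. Since B² - 4AC = -1967.50536 < 0, this is an elliptic PDE.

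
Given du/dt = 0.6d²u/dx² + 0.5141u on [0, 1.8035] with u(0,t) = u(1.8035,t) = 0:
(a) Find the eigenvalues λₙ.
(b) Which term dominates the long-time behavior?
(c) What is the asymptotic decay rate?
Eigenvalues: λₙ = 0.6n²π²/1.8035² - 0.5141.
First three modes:
  n=1: λ₁ = 0.6π²/1.8035² - 0.5141 ≈ 1.307
  n=2: λ₂ = 2.4π²/1.8035² - 0.5141 ≈ 6.768
  n=3: λ₃ = 5.4π²/1.8035² - 0.5141 ≈ 15.871
Since 0.6π²/1.8035² ≈ 1.821 > 0.5141, all λₙ > 0.
The n=1 mode decays slowest → dominates as t → ∞.
Asymptotic: u ~ c₁ sin(πx/1.8035) e^{-λ₁t} with decay rate λ₁ ≈ 1.307.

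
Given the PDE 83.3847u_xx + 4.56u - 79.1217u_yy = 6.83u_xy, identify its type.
Rewriting in standard form: 83.3847u_xx - 6.83u_xy - 79.1217u_yy + 4.56u = 0. The second-order coefficients are A = 83.3847, B = -6.83, C = -79.1217. Since B² - 4AC = 26436.80577196 > 0, this is a hyperbolic PDE.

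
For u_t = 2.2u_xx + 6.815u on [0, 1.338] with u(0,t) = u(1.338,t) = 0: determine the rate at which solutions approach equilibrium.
Eigenvalues: λₙ = 2.2n²π²/1.338² - 6.815.
First three modes:
  n=1: λ₁ = 2.2π²/1.338² - 6.815 ≈ 5.314
  n=2: λ₂ = 8.8π²/1.338² - 6.815 ≈ 41.699
  n=3: λ₃ = 19.8π²/1.338² - 6.815 ≈ 102.342
Since 2.2π²/1.338² ≈ 12.129 > 6.815, all λₙ > 0.
The n=1 mode decays slowest → dominates as t → ∞.
Asymptotic: u ~ c₁ sin(πx/1.338) e^{-λ₁t} with decay rate λ₁ ≈ 5.314.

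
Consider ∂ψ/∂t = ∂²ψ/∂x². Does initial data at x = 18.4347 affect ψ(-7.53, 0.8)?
Yes, for any finite x. The heat equation has infinite propagation speed, so all initial data affects all points at any t > 0.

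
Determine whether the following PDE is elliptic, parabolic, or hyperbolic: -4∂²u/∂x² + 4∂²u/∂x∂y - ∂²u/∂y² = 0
Coefficients: A = -4, B = 4, C = -1. B² - 4AC = 0, which is zero, so the equation is parabolic.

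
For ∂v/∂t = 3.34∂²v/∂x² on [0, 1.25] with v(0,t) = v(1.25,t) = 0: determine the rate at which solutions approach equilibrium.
Eigenvalues: λₙ = 3.34n²π²/1.25².
First three modes:
  n=1: λ₁ = 3.34π²/1.25² ≈ 21.097
  n=2: λ₂ = 13.36π²/1.25² ≈ 84.389 (4× faster decay)
  n=3: λ₃ = 30.06π²/1.25² ≈ 189.875 (9× faster decay)
As t → ∞, higher modes decay exponentially faster. The n=1 mode dominates: v ~ c₁ sin(πx/1.25) e^{-λ₁t}.
Decay rate: λ₁ = 3.34π²/1.25² ≈ 21.097.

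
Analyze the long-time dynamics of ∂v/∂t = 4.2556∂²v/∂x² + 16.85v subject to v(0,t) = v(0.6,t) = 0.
Long-time behavior: v → 0. Diffusion dominates reaction (r=16.85 < κπ²/L²≈116.67); solution decays.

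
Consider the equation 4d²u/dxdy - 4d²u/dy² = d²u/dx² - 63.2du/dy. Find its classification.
Rewriting in standard form: -d²u/dx² + 4d²u/dxdy - 4d²u/dy² + 63.2du/dy = 0. Parabolic. (A = -1, B = 4, C = -4 gives B² - 4AC = 0.)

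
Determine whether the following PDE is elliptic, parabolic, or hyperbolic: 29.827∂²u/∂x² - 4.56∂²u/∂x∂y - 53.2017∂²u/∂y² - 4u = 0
Coefficients: A = 29.827, B = -4.56, C = -53.2017. B² - 4AC = 6368.1820236, which is positive, so the equation is hyperbolic.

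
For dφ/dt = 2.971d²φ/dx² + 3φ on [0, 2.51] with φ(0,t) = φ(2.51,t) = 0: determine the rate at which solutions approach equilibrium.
Eigenvalues: λₙ = 2.971n²π²/2.51² - 3.
First three modes:
  n=1: λ₁ = 2.971π²/2.51² - 3 ≈ 1.654
  n=2: λ₂ = 11.884π²/2.51² - 3 ≈ 15.617
  n=3: λ₃ = 26.739π²/2.51² - 3 ≈ 38.889
Since 2.971π²/2.51² ≈ 4.654 > 3, all λₙ > 0.
The n=1 mode decays slowest → dominates as t → ∞.
Asymptotic: φ ~ c₁ sin(πx/2.51) e^{-λ₁t} with decay rate λ₁ ≈ 1.654.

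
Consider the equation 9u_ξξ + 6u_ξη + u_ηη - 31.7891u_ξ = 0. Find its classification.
Parabolic. (A = 9, B = 6, C = 1 gives B² - 4AC = 0.)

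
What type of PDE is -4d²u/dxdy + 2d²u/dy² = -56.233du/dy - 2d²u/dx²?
Rewriting in standard form: 2d²u/dx² - 4d²u/dxdy + 2d²u/dy² + 56.233du/dy = 0. With A = 2, B = -4, C = 2, the discriminant is 0. This is a parabolic PDE.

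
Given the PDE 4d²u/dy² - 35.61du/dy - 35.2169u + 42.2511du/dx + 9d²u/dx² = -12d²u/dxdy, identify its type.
Rewriting in standard form: 9d²u/dx² + 12d²u/dxdy + 4d²u/dy² + 42.2511du/dx - 35.61du/dy - 35.2169u = 0. The second-order coefficients are A = 9, B = 12, C = 4. Since B² - 4AC = 0 = 0, this is a parabolic PDE.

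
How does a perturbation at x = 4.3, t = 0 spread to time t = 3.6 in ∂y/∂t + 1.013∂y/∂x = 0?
At x = 7.9468. The characteristic carries data from (4.3, 0) to (7.9468, 3.6).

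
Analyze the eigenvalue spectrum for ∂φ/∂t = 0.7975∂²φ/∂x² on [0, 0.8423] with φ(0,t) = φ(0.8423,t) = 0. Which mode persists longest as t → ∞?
Eigenvalues: λₙ = 0.7975n²π²/0.8423².
First three modes:
  n=1: λ₁ = 0.7975π²/0.8423² ≈ 11.094
  n=2: λ₂ = 3.19π²/0.8423² ≈ 44.377 (4× faster decay)
  n=3: λ₃ = 7.1775π²/0.8423² ≈ 99.848 (9× faster decay)
As t → ∞, higher modes decay exponentially faster. The n=1 mode dominates: φ ~ c₁ sin(πx/0.8423) e^{-λ₁t}.
Decay rate: λ₁ = 0.7975π²/0.8423² ≈ 11.094.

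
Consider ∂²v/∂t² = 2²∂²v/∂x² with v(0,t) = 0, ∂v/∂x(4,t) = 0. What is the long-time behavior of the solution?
As t → ∞, v oscillates (no decay). Energy is conserved; the solution oscillates indefinitely as standing waves.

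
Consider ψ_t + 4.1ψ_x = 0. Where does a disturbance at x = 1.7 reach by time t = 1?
At x = 5.8. The characteristic carries data from (1.7, 0) to (5.8, 1).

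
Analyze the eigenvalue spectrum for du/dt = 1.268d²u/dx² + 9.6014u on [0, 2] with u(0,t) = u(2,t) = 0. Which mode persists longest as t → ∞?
Eigenvalues: λₙ = 1.268n²π²/2² - 9.6014.
First three modes:
  n=1: λ₁ = 1.268π²/2² - 9.6014 ≈ -6.473
  n=2: λ₂ = 5.072π²/2² - 9.6014 ≈ 2.913
  n=3: λ₃ = 11.412π²/2² - 9.6014 ≈ 18.557
Since 1.268π²/2² ≈ 3.129 < 9.6014, λ₁ < 0.
The n=1 mode grows fastest (−λₙ is largest for n=1) → dominates.
Asymptotic: u ~ c₁ sin(πx/2) e^{6.473t} (exponential growth at rate −λ₁ ≈ 6.473).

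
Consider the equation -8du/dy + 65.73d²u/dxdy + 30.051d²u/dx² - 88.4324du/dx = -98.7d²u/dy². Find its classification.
Rewriting in standard form: 30.051d²u/dx² + 65.73d²u/dxdy + 98.7d²u/dy² - 88.4324du/dx - 8du/dy = 0. Elliptic. (A = 30.051, B = 65.73, C = 98.7 gives B² - 4AC = -7543.7019.)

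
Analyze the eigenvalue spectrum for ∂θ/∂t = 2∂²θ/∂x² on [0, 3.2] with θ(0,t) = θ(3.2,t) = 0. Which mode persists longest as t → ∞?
Eigenvalues: λₙ = 2n²π²/3.2².
First three modes:
  n=1: λ₁ = 2π²/3.2² ≈ 1.928
  n=2: λ₂ = 8π²/3.2² ≈ 7.711 (4× faster decay)
  n=3: λ₃ = 18π²/3.2² ≈ 17.349 (9× faster decay)
As t → ∞, higher modes decay exponentially faster. The n=1 mode dominates: θ ~ c₁ sin(πx/3.2) e^{-λ₁t}.
Decay rate: λ₁ = 2π²/3.2² ≈ 1.928.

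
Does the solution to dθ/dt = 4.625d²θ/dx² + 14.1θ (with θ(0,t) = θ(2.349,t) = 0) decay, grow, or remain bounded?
θ grows unboundedly. Reaction dominates diffusion (r=14.1 > κπ²/L²≈8.27); solution grows exponentially.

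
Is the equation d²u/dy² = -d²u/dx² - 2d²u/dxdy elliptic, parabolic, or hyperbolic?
Rewriting in standard form: d²u/dx² + 2d²u/dxdy + d²u/dy² = 0. Computing B² - 4AC with A = 1, B = 2, C = 1: discriminant = 0 (zero). Answer: parabolic.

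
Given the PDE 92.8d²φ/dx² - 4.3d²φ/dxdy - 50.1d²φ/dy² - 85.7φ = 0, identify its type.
The second-order coefficients are A = 92.8, B = -4.3, C = -50.1. Since B² - 4AC = 18615.61 > 0, this is a hyperbolic PDE.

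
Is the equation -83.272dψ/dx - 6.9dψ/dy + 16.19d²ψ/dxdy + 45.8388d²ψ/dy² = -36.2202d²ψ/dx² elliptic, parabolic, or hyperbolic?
Rewriting in standard form: 36.2202d²ψ/dx² + 16.19d²ψ/dxdy + 45.8388d²ψ/dy² - 83.272dψ/dx - 6.9dψ/dy = 0. Computing B² - 4AC with A = 36.2202, B = 16.19, C = 45.8388: discriminant = -6379.04591504 (negative). Answer: elliptic.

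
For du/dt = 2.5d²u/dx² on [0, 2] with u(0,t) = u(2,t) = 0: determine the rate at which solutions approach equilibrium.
Eigenvalues: λₙ = 2.5n²π²/2².
First three modes:
  n=1: λ₁ = 2.5π²/2² ≈ 6.169
  n=2: λ₂ = 10π²/2² ≈ 24.674 (4× faster decay)
  n=3: λ₃ = 22.5π²/2² ≈ 55.517 (9× faster decay)
As t → ∞, higher modes decay exponentially faster. The n=1 mode dominates: u ~ c₁ sin(πx/2) e^{-λ₁t}.
Decay rate: λ₁ = 2.5π²/2² ≈ 6.169.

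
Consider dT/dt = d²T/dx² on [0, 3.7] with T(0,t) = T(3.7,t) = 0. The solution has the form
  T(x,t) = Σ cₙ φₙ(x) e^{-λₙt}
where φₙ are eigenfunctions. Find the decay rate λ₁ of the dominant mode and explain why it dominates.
Eigenvalues: λₙ = n²π²/3.7².
First three modes:
  n=1: λ₁ = π²/3.7² ≈ 0.721
  n=2: λ₂ = 4π²/3.7² ≈ 2.884 (4× faster decay)
  n=3: λ₃ = 9π²/3.7² ≈ 6.488 (9× faster decay)
As t → ∞, higher modes decay exponentially faster. The n=1 mode dominates: T ~ c₁ sin(πx/3.7) e^{-λ₁t}.
Decay rate: λ₁ = π²/3.7² ≈ 0.721.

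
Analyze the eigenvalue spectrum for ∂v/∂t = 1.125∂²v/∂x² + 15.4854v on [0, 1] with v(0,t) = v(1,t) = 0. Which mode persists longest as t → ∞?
Eigenvalues: λₙ = 1.125n²π²/1² - 15.4854.
First three modes:
  n=1: λ₁ = 1.125π² - 15.4854 ≈ -4.382
  n=2: λ₂ = 4.5π² - 15.4854 ≈ 28.928
  n=3: λ₃ = 10.125π² - 15.4854 ≈ 84.444
Since 1.125π² ≈ 11.103 < 15.4854, λ₁ < 0.
The n=1 mode grows fastest (−λₙ is largest for n=1) → dominates.
Asymptotic: v ~ c₁ sin(πx/1) e^{4.382t} (exponential growth at rate −λ₁ ≈ 4.382).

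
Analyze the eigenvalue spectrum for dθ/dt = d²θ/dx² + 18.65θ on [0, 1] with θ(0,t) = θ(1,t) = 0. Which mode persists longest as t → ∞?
Eigenvalues: λₙ = n²π²/1² - 18.65.
First three modes:
  n=1: λ₁ = π² - 18.65 ≈ -8.78
  n=2: λ₂ = 4π² - 18.65 ≈ 20.828
  n=3: λ₃ = 9π² - 18.65 ≈ 70.176
Since π² ≈ 9.87 < 18.65, λ₁ < 0.
The n=1 mode grows fastest (−λₙ is largest for n=1) → dominates.
Asymptotic: θ ~ c₁ sin(πx/1) e^{8.78t} (exponential growth at rate −λ₁ ≈ 8.78).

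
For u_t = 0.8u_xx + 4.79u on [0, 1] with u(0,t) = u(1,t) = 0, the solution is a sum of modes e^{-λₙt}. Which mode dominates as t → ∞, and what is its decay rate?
Eigenvalues: λₙ = 0.8n²π²/1² - 4.79.
First three modes:
  n=1: λ₁ = 0.8π² - 4.79 ≈ 3.106
  n=2: λ₂ = 3.2π² - 4.79 ≈ 26.793
  n=3: λ₃ = 7.2π² - 4.79 ≈ 66.271
Since 0.8π² ≈ 7.896 > 4.79, all λₙ > 0.
The n=1 mode decays slowest → dominates as t → ∞.
Asymptotic: u ~ c₁ sin(πx/1) e^{-λ₁t} with decay rate λ₁ ≈ 3.106.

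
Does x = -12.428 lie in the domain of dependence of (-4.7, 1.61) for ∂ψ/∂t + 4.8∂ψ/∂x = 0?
Yes. The characteristic through (-4.7, 1.61) passes through x = -12.428.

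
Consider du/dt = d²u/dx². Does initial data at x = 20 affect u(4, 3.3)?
Yes, for any finite x. The heat equation has infinite propagation speed, so all initial data affects all points at any t > 0.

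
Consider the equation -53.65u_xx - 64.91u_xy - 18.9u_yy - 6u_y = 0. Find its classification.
Hyperbolic. (A = -53.65, B = -64.91, C = -18.9 gives B² - 4AC = 157.3681.)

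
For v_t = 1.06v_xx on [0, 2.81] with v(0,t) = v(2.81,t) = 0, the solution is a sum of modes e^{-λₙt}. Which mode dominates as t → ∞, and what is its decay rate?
Eigenvalues: λₙ = 1.06n²π²/2.81².
First three modes:
  n=1: λ₁ = 1.06π²/2.81² ≈ 1.325
  n=2: λ₂ = 4.24π²/2.81² ≈ 5.3 (4× faster decay)
  n=3: λ₃ = 9.54π²/2.81² ≈ 11.924 (9× faster decay)
As t → ∞, higher modes decay exponentially faster. The n=1 mode dominates: v ~ c₁ sin(πx/2.81) e^{-λ₁t}.
Decay rate: λ₁ = 1.06π²/2.81² ≈ 1.325.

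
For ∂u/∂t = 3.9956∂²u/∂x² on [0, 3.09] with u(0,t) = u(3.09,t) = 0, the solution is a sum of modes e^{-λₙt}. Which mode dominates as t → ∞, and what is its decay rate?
Eigenvalues: λₙ = 3.9956n²π²/3.09².
First three modes:
  n=1: λ₁ = 3.9956π²/3.09² ≈ 4.13
  n=2: λ₂ = 15.9824π²/3.09² ≈ 16.521 (4× faster decay)
  n=3: λ₃ = 35.9604π²/3.09² ≈ 37.171 (9× faster decay)
As t → ∞, higher modes decay exponentially faster. The n=1 mode dominates: u ~ c₁ sin(πx/3.09) e^{-λ₁t}.
Decay rate: λ₁ = 3.9956π²/3.09² ≈ 4.13.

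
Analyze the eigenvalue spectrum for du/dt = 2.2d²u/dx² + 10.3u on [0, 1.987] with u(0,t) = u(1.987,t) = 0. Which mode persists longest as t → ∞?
Eigenvalues: λₙ = 2.2n²π²/1.987² - 10.3.
First three modes:
  n=1: λ₁ = 2.2π²/1.987² - 10.3 ≈ -4.8
  n=2: λ₂ = 8.8π²/1.987² - 10.3 ≈ 11.698
  n=3: λ₃ = 19.8π²/1.987² - 10.3 ≈ 39.196
Since 2.2π²/1.987² ≈ 5.5 < 10.3, λ₁ < 0.
The n=1 mode grows fastest (−λₙ is largest for n=1) → dominates.
Asymptotic: u ~ c₁ sin(πx/1.987) e^{4.8t} (exponential growth at rate −λ₁ ≈ 4.8).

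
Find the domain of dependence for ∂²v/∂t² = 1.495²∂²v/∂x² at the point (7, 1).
Domain of dependence: [5.505, 8.495]. Signals travel at speed 1.495, so data within |x - 7| ≤ 1.495·1 = 1.495 can reach the point.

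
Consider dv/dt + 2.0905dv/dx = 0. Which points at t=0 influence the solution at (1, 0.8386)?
A single point: x = -0.7530933. The characteristic through (1, 0.8386) is x - 2.0905t = const, so x = 1 - 2.0905·0.8386 = -0.7530933.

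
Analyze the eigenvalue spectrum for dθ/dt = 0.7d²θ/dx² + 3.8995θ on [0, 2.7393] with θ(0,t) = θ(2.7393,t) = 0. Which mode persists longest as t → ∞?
Eigenvalues: λₙ = 0.7n²π²/2.7393² - 3.8995.
First three modes:
  n=1: λ₁ = 0.7π²/2.7393² - 3.8995 ≈ -2.979
  n=2: λ₂ = 2.8π²/2.7393² - 3.8995 ≈ -0.217
  n=3: λ₃ = 6.3π²/2.7393² - 3.8995 ≈ 4.387
Since 0.7π²/2.7393² ≈ 0.921 < 3.8995, λ₁ < 0.
The n=1 mode grows fastest (−λₙ is largest for n=1) → dominates.
Asymptotic: θ ~ c₁ sin(πx/2.7393) e^{2.979t} (exponential growth at rate −λ₁ ≈ 2.979).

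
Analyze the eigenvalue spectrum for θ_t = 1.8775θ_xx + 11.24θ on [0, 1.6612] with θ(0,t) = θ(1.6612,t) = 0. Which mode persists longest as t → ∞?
Eigenvalues: λₙ = 1.8775n²π²/1.6612² - 11.24.
First three modes:
  n=1: λ₁ = 1.8775π²/1.6612² - 11.24 ≈ -4.525
  n=2: λ₂ = 7.51π²/1.6612² - 11.24 ≈ 15.619
  n=3: λ₃ = 16.8975π²/1.6612² - 11.24 ≈ 49.194
Since 1.8775π²/1.6612² ≈ 6.715 < 11.24, λ₁ < 0.
The n=1 mode grows fastest (−λₙ is largest for n=1) → dominates.
Asymptotic: θ ~ c₁ sin(πx/1.6612) e^{4.525t} (exponential growth at rate −λ₁ ≈ 4.525).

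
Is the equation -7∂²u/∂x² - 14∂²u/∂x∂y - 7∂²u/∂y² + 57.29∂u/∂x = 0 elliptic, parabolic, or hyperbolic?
Computing B² - 4AC with A = -7, B = -14, C = -7: discriminant = 0 (zero). Answer: parabolic.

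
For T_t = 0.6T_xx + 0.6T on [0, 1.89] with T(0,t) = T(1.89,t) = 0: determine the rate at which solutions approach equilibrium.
Eigenvalues: λₙ = 0.6n²π²/1.89² - 0.6.
First three modes:
  n=1: λ₁ = 0.6π²/1.89² - 0.6 ≈ 1.058
  n=2: λ₂ = 2.4π²/1.89² - 0.6 ≈ 6.031
  n=3: λ₃ = 5.4π²/1.89² - 0.6 ≈ 14.32
Since 0.6π²/1.89² ≈ 1.658 > 0.6, all λₙ > 0.
The n=1 mode decays slowest → dominates as t → ∞.
Asymptotic: T ~ c₁ sin(πx/1.89) e^{-λ₁t} with decay rate λ₁ ≈ 1.058.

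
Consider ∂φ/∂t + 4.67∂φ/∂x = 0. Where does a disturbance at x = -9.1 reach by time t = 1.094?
At x = -3.99102. The characteristic carries data from (-9.1, 0) to (-3.99102, 1.094).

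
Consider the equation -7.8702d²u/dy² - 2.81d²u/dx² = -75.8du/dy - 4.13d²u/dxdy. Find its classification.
Rewriting in standard form: -2.81d²u/dx² + 4.13d²u/dxdy - 7.8702d²u/dy² + 75.8du/dy = 0. Elliptic. (A = -2.81, B = 4.13, C = -7.8702 gives B² - 4AC = -71.404148.)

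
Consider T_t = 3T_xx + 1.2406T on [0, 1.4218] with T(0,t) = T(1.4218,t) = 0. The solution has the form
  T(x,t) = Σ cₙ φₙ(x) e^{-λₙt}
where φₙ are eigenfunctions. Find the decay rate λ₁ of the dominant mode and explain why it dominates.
Eigenvalues: λₙ = 3n²π²/1.4218² - 1.2406.
First three modes:
  n=1: λ₁ = 3π²/1.4218² - 1.2406 ≈ 13.406
  n=2: λ₂ = 12π²/1.4218² - 1.2406 ≈ 57.347
  n=3: λ₃ = 27π²/1.4218² - 1.2406 ≈ 130.581
Since 3π²/1.4218² ≈ 14.647 > 1.2406, all λₙ > 0.
The n=1 mode decays slowest → dominates as t → ∞.
Asymptotic: T ~ c₁ sin(πx/1.4218) e^{-λ₁t} with decay rate λ₁ ≈ 13.406.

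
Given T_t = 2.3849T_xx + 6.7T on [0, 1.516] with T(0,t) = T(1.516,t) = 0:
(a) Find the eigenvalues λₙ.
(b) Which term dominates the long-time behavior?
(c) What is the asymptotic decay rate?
Eigenvalues: λₙ = 2.3849n²π²/1.516² - 6.7.
First three modes:
  n=1: λ₁ = 2.3849π²/1.516² - 6.7 ≈ 3.542
  n=2: λ₂ = 9.5396π²/1.516² - 6.7 ≈ 34.267
  n=3: λ₃ = 21.4641π²/1.516² - 6.7 ≈ 85.475
Since 2.3849π²/1.516² ≈ 10.242 > 6.7, all λₙ > 0.
The n=1 mode decays slowest → dominates as t → ∞.
Asymptotic: T ~ c₁ sin(πx/1.516) e^{-λ₁t} with decay rate λ₁ ≈ 3.542.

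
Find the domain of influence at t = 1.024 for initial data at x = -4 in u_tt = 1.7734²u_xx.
Domain of influence: [-5.8159616, -2.1840384]. Data at x = -4 spreads outward at speed 1.7734.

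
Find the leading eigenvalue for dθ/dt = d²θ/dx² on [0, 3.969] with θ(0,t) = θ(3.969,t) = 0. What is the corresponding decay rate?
Eigenvalues: λₙ = n²π²/3.969².
First three modes:
  n=1: λ₁ = π²/3.969² ≈ 0.627
  n=2: λ₂ = 4π²/3.969² ≈ 2.506 (4× faster decay)
  n=3: λ₃ = 9π²/3.969² ≈ 5.639 (9× faster decay)
As t → ∞, higher modes decay exponentially faster. The n=1 mode dominates: θ ~ c₁ sin(πx/3.969) e^{-λ₁t}.
Decay rate: λ₁ = π²/3.969² ≈ 0.627.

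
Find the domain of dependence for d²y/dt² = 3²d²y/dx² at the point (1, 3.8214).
Domain of dependence: [-10.4642, 12.4642]. Signals travel at speed 3, so data within |x - 1| ≤ 3·3.8214 = 11.4642 can reach the point.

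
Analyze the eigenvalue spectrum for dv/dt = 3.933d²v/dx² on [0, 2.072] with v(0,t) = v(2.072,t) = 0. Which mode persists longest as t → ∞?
Eigenvalues: λₙ = 3.933n²π²/2.072².
First three modes:
  n=1: λ₁ = 3.933π²/2.072² ≈ 9.042
  n=2: λ₂ = 15.732π²/2.072² ≈ 36.166 (4× faster decay)
  n=3: λ₃ = 35.397π²/2.072² ≈ 81.374 (9× faster decay)
As t → ∞, higher modes decay exponentially faster. The n=1 mode dominates: v ~ c₁ sin(πx/2.072) e^{-λ₁t}.
Decay rate: λ₁ = 3.933π²/2.072² ≈ 9.042.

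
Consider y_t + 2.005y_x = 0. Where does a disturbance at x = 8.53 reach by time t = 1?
At x = 10.535. The characteristic carries data from (8.53, 0) to (10.535, 1).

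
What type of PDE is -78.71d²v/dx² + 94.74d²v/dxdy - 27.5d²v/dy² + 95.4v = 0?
With A = -78.71, B = 94.74, C = -27.5, the discriminant is 317.5676. This is a hyperbolic PDE.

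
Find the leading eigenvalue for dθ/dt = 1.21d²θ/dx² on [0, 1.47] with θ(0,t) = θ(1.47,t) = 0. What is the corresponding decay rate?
Eigenvalues: λₙ = 1.21n²π²/1.47².
First three modes:
  n=1: λ₁ = 1.21π²/1.47² ≈ 5.527
  n=2: λ₂ = 4.84π²/1.47² ≈ 22.106 (4× faster decay)
  n=3: λ₃ = 10.89π²/1.47² ≈ 49.739 (9× faster decay)
As t → ∞, higher modes decay exponentially faster. The n=1 mode dominates: θ ~ c₁ sin(πx/1.47) e^{-λ₁t}.
Decay rate: λ₁ = 1.21π²/1.47² ≈ 5.527.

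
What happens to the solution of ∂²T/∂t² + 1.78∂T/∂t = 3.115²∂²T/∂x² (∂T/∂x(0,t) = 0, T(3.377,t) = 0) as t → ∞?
T → 0. Damping (γ=1.78) dissipates energy; oscillations decay exponentially.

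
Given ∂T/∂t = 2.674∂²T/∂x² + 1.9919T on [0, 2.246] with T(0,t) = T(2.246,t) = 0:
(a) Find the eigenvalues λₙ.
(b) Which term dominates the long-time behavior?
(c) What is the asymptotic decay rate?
Eigenvalues: λₙ = 2.674n²π²/2.246² - 1.9919.
First three modes:
  n=1: λ₁ = 2.674π²/2.246² - 1.9919 ≈ 3.24
  n=2: λ₂ = 10.696π²/2.246² - 1.9919 ≈ 18.935
  n=3: λ₃ = 24.066π²/2.246² - 1.9919 ≈ 45.093
Since 2.674π²/2.246² ≈ 5.232 > 1.9919, all λₙ > 0.
The n=1 mode decays slowest → dominates as t → ∞.
Asymptotic: T ~ c₁ sin(πx/2.246) e^{-λ₁t} with decay rate λ₁ ≈ 3.24.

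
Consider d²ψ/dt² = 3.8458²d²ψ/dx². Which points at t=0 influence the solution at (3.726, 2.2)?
Domain of dependence: [-4.73476, 12.18676]. Signals travel at speed 3.8458, so data within |x - 3.726| ≤ 3.8458·2.2 = 8.46076 can reach the point.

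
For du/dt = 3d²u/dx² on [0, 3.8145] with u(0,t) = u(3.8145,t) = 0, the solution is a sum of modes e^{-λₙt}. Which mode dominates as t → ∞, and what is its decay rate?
Eigenvalues: λₙ = 3n²π²/3.8145².
First three modes:
  n=1: λ₁ = 3π²/3.8145² ≈ 2.035
  n=2: λ₂ = 12π²/3.8145² ≈ 8.14 (4× faster decay)
  n=3: λ₃ = 27π²/3.8145² ≈ 18.314 (9× faster decay)
As t → ∞, higher modes decay exponentially faster. The n=1 mode dominates: u ~ c₁ sin(πx/3.8145) e^{-λ₁t}.
Decay rate: λ₁ = 3π²/3.8145² ≈ 2.035.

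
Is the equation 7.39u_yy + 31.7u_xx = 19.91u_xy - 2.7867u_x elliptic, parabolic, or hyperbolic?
Rewriting in standard form: 31.7u_xx - 19.91u_xy + 7.39u_yy + 2.7867u_x = 0. Computing B² - 4AC with A = 31.7, B = -19.91, C = 7.39: discriminant = -540.6439 (negative). Answer: elliptic.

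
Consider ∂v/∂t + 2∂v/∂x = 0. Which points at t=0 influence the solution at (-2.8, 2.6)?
A single point: x = -8. The characteristic through (-2.8, 2.6) is x - 2t = const, so x = -2.8 - 2·2.6 = -8.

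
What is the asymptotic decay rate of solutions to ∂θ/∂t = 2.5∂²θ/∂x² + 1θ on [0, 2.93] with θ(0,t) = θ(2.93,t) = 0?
Eigenvalues: λₙ = 2.5n²π²/2.93² - 1.
First three modes:
  n=1: λ₁ = 2.5π²/2.93² - 1 ≈ 1.874
  n=2: λ₂ = 10π²/2.93² - 1 ≈ 10.496
  n=3: λ₃ = 22.5π²/2.93² - 1 ≈ 24.867
Since 2.5π²/2.93² ≈ 2.874 > 1, all λₙ > 0.
The n=1 mode decays slowest → dominates as t → ∞.
Asymptotic: θ ~ c₁ sin(πx/2.93) e^{-λ₁t} with decay rate λ₁ ≈ 1.874.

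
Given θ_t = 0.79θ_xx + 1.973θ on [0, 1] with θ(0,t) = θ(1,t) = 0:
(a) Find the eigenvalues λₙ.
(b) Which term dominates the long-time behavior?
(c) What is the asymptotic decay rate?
Eigenvalues: λₙ = 0.79n²π²/1² - 1.973.
First three modes:
  n=1: λ₁ = 0.79π² - 1.973 ≈ 5.824
  n=2: λ₂ = 3.16π² - 1.973 ≈ 29.215
  n=3: λ₃ = 7.11π² - 1.973 ≈ 68.2
Since 0.79π² ≈ 7.797 > 1.973, all λₙ > 0.
The n=1 mode decays slowest → dominates as t → ∞.
Asymptotic: θ ~ c₁ sin(πx/1) e^{-λ₁t} with decay rate λ₁ ≈ 5.824.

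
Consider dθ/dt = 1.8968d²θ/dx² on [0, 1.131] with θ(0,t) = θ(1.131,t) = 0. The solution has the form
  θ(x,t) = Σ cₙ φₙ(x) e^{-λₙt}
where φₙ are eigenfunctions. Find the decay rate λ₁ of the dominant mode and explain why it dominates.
Eigenvalues: λₙ = 1.8968n²π²/1.131².
First three modes:
  n=1: λ₁ = 1.8968π²/1.131² ≈ 14.635
  n=2: λ₂ = 7.5872π²/1.131² ≈ 58.54 (4× faster decay)
  n=3: λ₃ = 17.0712π²/1.131² ≈ 131.716 (9× faster decay)
As t → ∞, higher modes decay exponentially faster. The n=1 mode dominates: θ ~ c₁ sin(πx/1.131) e^{-λ₁t}.
Decay rate: λ₁ = 1.8968π²/1.131² ≈ 14.635.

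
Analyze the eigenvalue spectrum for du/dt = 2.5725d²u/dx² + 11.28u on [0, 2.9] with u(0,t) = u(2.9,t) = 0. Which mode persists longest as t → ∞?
Eigenvalues: λₙ = 2.5725n²π²/2.9² - 11.28.
First three modes:
  n=1: λ₁ = 2.5725π²/2.9² - 11.28 ≈ -8.261
  n=2: λ₂ = 10.29π²/2.9² - 11.28 ≈ 0.796
  n=3: λ₃ = 23.1525π²/2.9² - 11.28 ≈ 15.891
Since 2.5725π²/2.9² ≈ 3.019 < 11.28, λ₁ < 0.
The n=1 mode grows fastest (−λₙ is largest for n=1) → dominates.
Asymptotic: u ~ c₁ sin(πx/2.9) e^{8.261t} (exponential growth at rate −λ₁ ≈ 8.261).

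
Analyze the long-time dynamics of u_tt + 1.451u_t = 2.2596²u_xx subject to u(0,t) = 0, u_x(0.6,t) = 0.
Long-time behavior: u → 0. Damping (γ=1.451) dissipates energy; oscillations decay exponentially.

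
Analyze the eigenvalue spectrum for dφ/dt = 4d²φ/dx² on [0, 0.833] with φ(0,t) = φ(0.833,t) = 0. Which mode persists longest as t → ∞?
Eigenvalues: λₙ = 4n²π²/0.833².
First three modes:
  n=1: λ₁ = 4π²/0.833² ≈ 56.894
  n=2: λ₂ = 16π²/0.833² ≈ 227.578 (4× faster decay)
  n=3: λ₃ = 36π²/0.833² ≈ 512.05 (9× faster decay)
As t → ∞, higher modes decay exponentially faster. The n=1 mode dominates: φ ~ c₁ sin(πx/0.833) e^{-λ₁t}.
Decay rate: λ₁ = 4π²/0.833² ≈ 56.894.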